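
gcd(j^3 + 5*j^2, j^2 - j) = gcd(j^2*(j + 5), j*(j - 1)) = j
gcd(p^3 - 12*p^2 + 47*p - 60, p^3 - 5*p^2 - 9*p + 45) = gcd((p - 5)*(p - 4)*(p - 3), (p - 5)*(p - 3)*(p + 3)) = p^2 - 8*p + 15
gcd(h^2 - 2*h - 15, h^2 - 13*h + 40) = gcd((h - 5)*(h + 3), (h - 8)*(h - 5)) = h - 5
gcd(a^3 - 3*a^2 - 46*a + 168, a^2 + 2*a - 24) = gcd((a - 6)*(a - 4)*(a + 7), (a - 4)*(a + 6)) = a - 4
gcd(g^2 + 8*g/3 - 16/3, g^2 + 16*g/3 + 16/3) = g + 4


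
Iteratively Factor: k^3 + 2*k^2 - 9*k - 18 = (k + 3)*(k^2 - k - 6) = (k + 2)*(k + 3)*(k - 3)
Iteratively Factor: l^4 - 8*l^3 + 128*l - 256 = (l - 4)*(l^3 - 4*l^2 - 16*l + 64) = (l - 4)^2*(l^2 - 16) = (l - 4)^2*(l + 4)*(l - 4)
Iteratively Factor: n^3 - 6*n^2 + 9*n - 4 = (n - 4)*(n^2 - 2*n + 1) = (n - 4)*(n - 1)*(n - 1)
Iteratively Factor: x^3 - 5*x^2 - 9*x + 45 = (x - 3)*(x^2 - 2*x - 15) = (x - 3)*(x + 3)*(x - 5)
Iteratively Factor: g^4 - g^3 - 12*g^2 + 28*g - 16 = (g - 2)*(g^3 + g^2 - 10*g + 8) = (g - 2)*(g - 1)*(g^2 + 2*g - 8) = (g - 2)^2*(g - 1)*(g + 4)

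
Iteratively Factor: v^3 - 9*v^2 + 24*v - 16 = (v - 4)*(v^2 - 5*v + 4) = (v - 4)*(v - 1)*(v - 4)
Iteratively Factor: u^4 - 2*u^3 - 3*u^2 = (u + 1)*(u^3 - 3*u^2) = u*(u + 1)*(u^2 - 3*u) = u^2*(u + 1)*(u - 3)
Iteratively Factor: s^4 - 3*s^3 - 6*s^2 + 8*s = (s - 4)*(s^3 + s^2 - 2*s) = (s - 4)*(s + 2)*(s^2 - s) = s*(s - 4)*(s + 2)*(s - 1)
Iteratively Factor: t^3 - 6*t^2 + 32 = (t + 2)*(t^2 - 8*t + 16) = (t - 4)*(t + 2)*(t - 4)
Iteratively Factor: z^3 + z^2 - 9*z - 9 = (z - 3)*(z^2 + 4*z + 3) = (z - 3)*(z + 1)*(z + 3)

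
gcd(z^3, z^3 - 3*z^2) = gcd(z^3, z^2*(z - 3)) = z^2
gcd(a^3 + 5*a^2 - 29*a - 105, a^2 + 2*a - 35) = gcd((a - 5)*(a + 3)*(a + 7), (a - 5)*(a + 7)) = a^2 + 2*a - 35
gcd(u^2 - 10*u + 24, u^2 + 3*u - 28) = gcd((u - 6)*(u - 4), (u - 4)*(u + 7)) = u - 4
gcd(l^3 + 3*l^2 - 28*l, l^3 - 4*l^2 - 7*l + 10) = 1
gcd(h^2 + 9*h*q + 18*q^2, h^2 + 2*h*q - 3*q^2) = h + 3*q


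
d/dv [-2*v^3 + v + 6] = 1 - 6*v^2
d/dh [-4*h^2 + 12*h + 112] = 12 - 8*h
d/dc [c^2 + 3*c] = 2*c + 3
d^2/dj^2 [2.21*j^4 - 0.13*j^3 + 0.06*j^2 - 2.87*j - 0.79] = 26.52*j^2 - 0.78*j + 0.12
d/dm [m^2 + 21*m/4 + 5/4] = 2*m + 21/4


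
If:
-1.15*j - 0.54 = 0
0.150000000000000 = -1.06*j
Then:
No Solution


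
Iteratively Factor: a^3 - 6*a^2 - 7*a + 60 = (a + 3)*(a^2 - 9*a + 20) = (a - 5)*(a + 3)*(a - 4)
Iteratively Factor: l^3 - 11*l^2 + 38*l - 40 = (l - 2)*(l^2 - 9*l + 20) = (l - 5)*(l - 2)*(l - 4)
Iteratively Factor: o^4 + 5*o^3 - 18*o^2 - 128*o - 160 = (o + 4)*(o^3 + o^2 - 22*o - 40) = (o + 2)*(o + 4)*(o^2 - o - 20) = (o - 5)*(o + 2)*(o + 4)*(o + 4)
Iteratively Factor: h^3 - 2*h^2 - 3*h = (h + 1)*(h^2 - 3*h) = h*(h + 1)*(h - 3)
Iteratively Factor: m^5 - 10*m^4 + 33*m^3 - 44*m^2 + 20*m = (m - 2)*(m^4 - 8*m^3 + 17*m^2 - 10*m) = m*(m - 2)*(m^3 - 8*m^2 + 17*m - 10) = m*(m - 5)*(m - 2)*(m^2 - 3*m + 2) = m*(m - 5)*(m - 2)^2*(m - 1)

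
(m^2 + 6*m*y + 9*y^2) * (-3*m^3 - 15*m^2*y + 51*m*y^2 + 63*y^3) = -3*m^5 - 33*m^4*y - 66*m^3*y^2 + 234*m^2*y^3 + 837*m*y^4 + 567*y^5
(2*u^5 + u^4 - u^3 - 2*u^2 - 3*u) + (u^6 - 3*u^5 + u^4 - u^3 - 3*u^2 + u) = u^6 - u^5 + 2*u^4 - 2*u^3 - 5*u^2 - 2*u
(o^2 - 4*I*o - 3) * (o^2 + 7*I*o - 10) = o^4 + 3*I*o^3 + 15*o^2 + 19*I*o + 30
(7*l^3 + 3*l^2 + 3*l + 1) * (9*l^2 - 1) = 63*l^5 + 27*l^4 + 20*l^3 + 6*l^2 - 3*l - 1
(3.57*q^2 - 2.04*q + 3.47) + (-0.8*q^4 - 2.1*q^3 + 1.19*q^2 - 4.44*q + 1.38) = -0.8*q^4 - 2.1*q^3 + 4.76*q^2 - 6.48*q + 4.85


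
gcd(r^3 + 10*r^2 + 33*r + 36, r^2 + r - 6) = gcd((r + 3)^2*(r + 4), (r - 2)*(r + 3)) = r + 3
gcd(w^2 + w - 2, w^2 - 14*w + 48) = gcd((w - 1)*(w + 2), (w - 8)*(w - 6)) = 1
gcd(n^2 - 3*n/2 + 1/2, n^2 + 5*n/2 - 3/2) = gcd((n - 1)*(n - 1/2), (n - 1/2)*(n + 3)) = n - 1/2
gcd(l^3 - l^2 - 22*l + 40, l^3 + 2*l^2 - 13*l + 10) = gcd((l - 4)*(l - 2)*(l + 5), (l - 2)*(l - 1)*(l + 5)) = l^2 + 3*l - 10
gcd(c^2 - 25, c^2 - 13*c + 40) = c - 5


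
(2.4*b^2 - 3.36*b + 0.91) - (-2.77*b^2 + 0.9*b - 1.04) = 5.17*b^2 - 4.26*b + 1.95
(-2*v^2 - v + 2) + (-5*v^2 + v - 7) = -7*v^2 - 5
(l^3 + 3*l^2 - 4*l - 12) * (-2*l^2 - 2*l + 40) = -2*l^5 - 8*l^4 + 42*l^3 + 152*l^2 - 136*l - 480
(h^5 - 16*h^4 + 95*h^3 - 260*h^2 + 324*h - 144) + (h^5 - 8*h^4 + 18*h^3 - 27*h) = 2*h^5 - 24*h^4 + 113*h^3 - 260*h^2 + 297*h - 144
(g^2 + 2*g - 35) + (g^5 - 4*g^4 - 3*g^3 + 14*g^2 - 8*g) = g^5 - 4*g^4 - 3*g^3 + 15*g^2 - 6*g - 35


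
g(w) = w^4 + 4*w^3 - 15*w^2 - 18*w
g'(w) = 4*w^3 + 12*w^2 - 30*w - 18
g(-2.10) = -45.95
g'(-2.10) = 60.88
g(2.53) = -35.80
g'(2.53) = 47.69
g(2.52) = -36.28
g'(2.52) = 46.62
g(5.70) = 1206.42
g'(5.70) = 941.65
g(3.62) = 99.75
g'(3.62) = 220.40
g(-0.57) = 4.75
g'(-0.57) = 2.26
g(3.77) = 135.28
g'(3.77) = 253.79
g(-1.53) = -16.42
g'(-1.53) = 41.66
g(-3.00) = -108.00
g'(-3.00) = 72.00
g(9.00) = 8100.00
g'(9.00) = 3600.00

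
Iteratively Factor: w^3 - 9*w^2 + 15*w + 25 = (w + 1)*(w^2 - 10*w + 25) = (w - 5)*(w + 1)*(w - 5)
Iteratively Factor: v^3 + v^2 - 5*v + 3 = (v - 1)*(v^2 + 2*v - 3) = (v - 1)*(v + 3)*(v - 1)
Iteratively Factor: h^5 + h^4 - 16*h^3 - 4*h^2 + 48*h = (h + 4)*(h^4 - 3*h^3 - 4*h^2 + 12*h) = h*(h + 4)*(h^3 - 3*h^2 - 4*h + 12) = h*(h + 2)*(h + 4)*(h^2 - 5*h + 6) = h*(h - 3)*(h + 2)*(h + 4)*(h - 2)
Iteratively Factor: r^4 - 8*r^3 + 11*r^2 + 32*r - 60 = (r - 5)*(r^3 - 3*r^2 - 4*r + 12) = (r - 5)*(r - 3)*(r^2 - 4) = (r - 5)*(r - 3)*(r - 2)*(r + 2)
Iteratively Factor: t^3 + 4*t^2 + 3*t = (t + 3)*(t^2 + t) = (t + 1)*(t + 3)*(t)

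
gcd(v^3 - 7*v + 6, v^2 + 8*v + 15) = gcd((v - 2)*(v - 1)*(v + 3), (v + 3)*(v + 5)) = v + 3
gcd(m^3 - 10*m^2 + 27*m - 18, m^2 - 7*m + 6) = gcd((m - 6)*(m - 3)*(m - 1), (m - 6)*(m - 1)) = m^2 - 7*m + 6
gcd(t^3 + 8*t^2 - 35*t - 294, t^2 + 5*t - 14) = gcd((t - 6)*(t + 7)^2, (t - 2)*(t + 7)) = t + 7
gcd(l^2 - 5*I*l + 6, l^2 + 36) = l - 6*I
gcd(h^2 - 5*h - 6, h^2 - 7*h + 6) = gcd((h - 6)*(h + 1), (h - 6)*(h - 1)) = h - 6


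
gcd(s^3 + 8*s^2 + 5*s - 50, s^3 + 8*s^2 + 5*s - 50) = s^3 + 8*s^2 + 5*s - 50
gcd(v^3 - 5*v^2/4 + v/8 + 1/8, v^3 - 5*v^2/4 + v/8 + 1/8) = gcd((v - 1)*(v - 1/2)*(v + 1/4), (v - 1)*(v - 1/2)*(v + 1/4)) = v^3 - 5*v^2/4 + v/8 + 1/8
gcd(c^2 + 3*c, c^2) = c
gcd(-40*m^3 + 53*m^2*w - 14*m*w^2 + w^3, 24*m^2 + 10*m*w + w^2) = 1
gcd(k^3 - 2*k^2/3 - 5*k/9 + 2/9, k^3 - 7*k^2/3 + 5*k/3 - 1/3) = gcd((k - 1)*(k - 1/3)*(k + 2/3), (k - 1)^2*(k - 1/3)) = k^2 - 4*k/3 + 1/3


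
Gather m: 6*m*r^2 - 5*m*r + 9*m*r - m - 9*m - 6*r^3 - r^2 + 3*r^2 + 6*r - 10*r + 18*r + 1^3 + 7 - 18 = m*(6*r^2 + 4*r - 10) - 6*r^3 + 2*r^2 + 14*r - 10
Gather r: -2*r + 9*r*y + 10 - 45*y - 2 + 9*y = r*(9*y - 2) - 36*y + 8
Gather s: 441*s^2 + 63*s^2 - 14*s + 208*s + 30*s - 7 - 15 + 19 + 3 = 504*s^2 + 224*s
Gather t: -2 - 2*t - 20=-2*t - 22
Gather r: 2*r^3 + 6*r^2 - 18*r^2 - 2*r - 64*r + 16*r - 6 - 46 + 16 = 2*r^3 - 12*r^2 - 50*r - 36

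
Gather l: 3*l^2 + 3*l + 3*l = 3*l^2 + 6*l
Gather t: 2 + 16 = 18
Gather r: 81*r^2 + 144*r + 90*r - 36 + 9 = 81*r^2 + 234*r - 27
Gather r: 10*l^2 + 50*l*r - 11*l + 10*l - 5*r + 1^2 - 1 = 10*l^2 - l + r*(50*l - 5)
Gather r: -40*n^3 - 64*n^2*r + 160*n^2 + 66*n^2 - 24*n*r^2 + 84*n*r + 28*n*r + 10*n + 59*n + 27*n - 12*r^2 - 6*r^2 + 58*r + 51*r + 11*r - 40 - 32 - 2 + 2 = -40*n^3 + 226*n^2 + 96*n + r^2*(-24*n - 18) + r*(-64*n^2 + 112*n + 120) - 72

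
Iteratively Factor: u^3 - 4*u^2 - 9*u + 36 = (u + 3)*(u^2 - 7*u + 12) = (u - 3)*(u + 3)*(u - 4)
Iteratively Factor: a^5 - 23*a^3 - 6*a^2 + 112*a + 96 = (a - 3)*(a^4 + 3*a^3 - 14*a^2 - 48*a - 32) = (a - 3)*(a + 2)*(a^3 + a^2 - 16*a - 16) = (a - 4)*(a - 3)*(a + 2)*(a^2 + 5*a + 4) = (a - 4)*(a - 3)*(a + 2)*(a + 4)*(a + 1)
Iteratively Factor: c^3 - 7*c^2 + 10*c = (c)*(c^2 - 7*c + 10) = c*(c - 5)*(c - 2)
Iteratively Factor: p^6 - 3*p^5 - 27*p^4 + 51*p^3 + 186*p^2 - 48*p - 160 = (p + 2)*(p^5 - 5*p^4 - 17*p^3 + 85*p^2 + 16*p - 80) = (p - 4)*(p + 2)*(p^4 - p^3 - 21*p^2 + p + 20) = (p - 4)*(p + 1)*(p + 2)*(p^3 - 2*p^2 - 19*p + 20) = (p - 5)*(p - 4)*(p + 1)*(p + 2)*(p^2 + 3*p - 4) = (p - 5)*(p - 4)*(p + 1)*(p + 2)*(p + 4)*(p - 1)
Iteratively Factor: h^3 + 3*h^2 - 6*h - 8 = (h + 4)*(h^2 - h - 2) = (h + 1)*(h + 4)*(h - 2)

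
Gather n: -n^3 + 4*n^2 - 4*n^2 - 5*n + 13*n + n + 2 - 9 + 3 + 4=-n^3 + 9*n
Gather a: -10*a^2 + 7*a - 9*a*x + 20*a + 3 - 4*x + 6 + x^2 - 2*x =-10*a^2 + a*(27 - 9*x) + x^2 - 6*x + 9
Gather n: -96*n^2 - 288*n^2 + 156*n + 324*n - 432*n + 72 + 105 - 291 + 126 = -384*n^2 + 48*n + 12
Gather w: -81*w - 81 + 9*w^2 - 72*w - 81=9*w^2 - 153*w - 162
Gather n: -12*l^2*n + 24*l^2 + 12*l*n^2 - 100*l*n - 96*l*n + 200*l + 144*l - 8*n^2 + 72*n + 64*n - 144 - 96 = 24*l^2 + 344*l + n^2*(12*l - 8) + n*(-12*l^2 - 196*l + 136) - 240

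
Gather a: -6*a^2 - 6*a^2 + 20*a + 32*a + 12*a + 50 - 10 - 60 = -12*a^2 + 64*a - 20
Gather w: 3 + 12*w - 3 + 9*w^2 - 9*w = 9*w^2 + 3*w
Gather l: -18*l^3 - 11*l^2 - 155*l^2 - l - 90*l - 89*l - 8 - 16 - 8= -18*l^3 - 166*l^2 - 180*l - 32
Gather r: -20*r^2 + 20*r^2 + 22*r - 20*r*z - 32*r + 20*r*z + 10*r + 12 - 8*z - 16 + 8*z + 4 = 0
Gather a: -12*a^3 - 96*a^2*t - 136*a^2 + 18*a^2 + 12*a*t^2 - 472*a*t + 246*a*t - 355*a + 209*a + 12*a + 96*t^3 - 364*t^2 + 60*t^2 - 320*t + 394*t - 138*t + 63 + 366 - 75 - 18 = -12*a^3 + a^2*(-96*t - 118) + a*(12*t^2 - 226*t - 134) + 96*t^3 - 304*t^2 - 64*t + 336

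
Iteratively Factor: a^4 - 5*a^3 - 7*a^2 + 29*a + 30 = (a + 1)*(a^3 - 6*a^2 - a + 30) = (a + 1)*(a + 2)*(a^2 - 8*a + 15) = (a - 3)*(a + 1)*(a + 2)*(a - 5)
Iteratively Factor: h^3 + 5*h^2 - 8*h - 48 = (h + 4)*(h^2 + h - 12) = (h - 3)*(h + 4)*(h + 4)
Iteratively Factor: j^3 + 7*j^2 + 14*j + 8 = (j + 4)*(j^2 + 3*j + 2) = (j + 2)*(j + 4)*(j + 1)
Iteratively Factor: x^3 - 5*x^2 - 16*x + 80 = (x - 4)*(x^2 - x - 20) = (x - 4)*(x + 4)*(x - 5)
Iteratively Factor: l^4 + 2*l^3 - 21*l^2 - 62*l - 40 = (l + 4)*(l^3 - 2*l^2 - 13*l - 10) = (l + 1)*(l + 4)*(l^2 - 3*l - 10) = (l - 5)*(l + 1)*(l + 4)*(l + 2)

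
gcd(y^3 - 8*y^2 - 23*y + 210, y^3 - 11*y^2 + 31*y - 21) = y - 7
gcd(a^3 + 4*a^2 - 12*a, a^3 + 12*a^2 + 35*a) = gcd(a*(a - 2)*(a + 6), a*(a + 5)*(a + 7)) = a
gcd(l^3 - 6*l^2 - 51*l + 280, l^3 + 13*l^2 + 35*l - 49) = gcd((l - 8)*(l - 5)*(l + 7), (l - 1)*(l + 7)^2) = l + 7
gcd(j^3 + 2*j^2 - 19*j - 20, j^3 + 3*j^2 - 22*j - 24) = j^2 - 3*j - 4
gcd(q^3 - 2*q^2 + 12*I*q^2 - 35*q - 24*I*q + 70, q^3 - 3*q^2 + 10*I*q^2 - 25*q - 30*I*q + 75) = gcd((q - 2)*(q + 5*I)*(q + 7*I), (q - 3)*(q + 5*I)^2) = q + 5*I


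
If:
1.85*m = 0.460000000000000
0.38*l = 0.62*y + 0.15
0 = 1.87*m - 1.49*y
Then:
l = 0.90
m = 0.25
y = 0.31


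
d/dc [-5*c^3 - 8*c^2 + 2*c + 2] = -15*c^2 - 16*c + 2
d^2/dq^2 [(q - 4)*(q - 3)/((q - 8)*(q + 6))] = 10*(-q^3 + 36*q^2 - 216*q + 720)/(q^6 - 6*q^5 - 132*q^4 + 568*q^3 + 6336*q^2 - 13824*q - 110592)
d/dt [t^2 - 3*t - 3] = 2*t - 3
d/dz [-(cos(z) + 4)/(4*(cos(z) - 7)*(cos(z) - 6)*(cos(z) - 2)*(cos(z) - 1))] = (-3*cos(z)^4 + 16*cos(z)^3 + 109*cos(z)^2 - 664*cos(z) + 692)*sin(z)/(4*(cos(z) - 7)^2*(cos(z) - 6)^2*(cos(z) - 2)^2*(cos(z) - 1)^2)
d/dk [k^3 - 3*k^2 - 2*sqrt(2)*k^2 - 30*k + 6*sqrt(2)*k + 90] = 3*k^2 - 6*k - 4*sqrt(2)*k - 30 + 6*sqrt(2)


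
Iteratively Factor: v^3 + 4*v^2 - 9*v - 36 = (v + 4)*(v^2 - 9) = (v - 3)*(v + 4)*(v + 3)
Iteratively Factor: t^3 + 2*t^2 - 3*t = (t + 3)*(t^2 - t) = (t - 1)*(t + 3)*(t)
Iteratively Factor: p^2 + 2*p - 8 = (p + 4)*(p - 2)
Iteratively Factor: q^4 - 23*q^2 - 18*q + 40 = (q + 2)*(q^3 - 2*q^2 - 19*q + 20) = (q + 2)*(q + 4)*(q^2 - 6*q + 5) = (q - 1)*(q + 2)*(q + 4)*(q - 5)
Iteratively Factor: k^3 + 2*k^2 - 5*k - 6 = (k - 2)*(k^2 + 4*k + 3) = (k - 2)*(k + 3)*(k + 1)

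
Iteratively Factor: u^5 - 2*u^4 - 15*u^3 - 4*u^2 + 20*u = (u)*(u^4 - 2*u^3 - 15*u^2 - 4*u + 20) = u*(u + 2)*(u^3 - 4*u^2 - 7*u + 10) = u*(u - 5)*(u + 2)*(u^2 + u - 2) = u*(u - 5)*(u + 2)^2*(u - 1)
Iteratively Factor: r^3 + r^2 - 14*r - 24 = (r - 4)*(r^2 + 5*r + 6) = (r - 4)*(r + 3)*(r + 2)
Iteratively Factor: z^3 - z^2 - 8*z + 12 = (z - 2)*(z^2 + z - 6) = (z - 2)^2*(z + 3)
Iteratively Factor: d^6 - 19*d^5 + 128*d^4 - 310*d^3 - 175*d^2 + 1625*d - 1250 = (d - 5)*(d^5 - 14*d^4 + 58*d^3 - 20*d^2 - 275*d + 250) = (d - 5)*(d + 2)*(d^4 - 16*d^3 + 90*d^2 - 200*d + 125) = (d - 5)*(d - 1)*(d + 2)*(d^3 - 15*d^2 + 75*d - 125) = (d - 5)^2*(d - 1)*(d + 2)*(d^2 - 10*d + 25) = (d - 5)^3*(d - 1)*(d + 2)*(d - 5)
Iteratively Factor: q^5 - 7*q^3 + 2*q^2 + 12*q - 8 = (q - 2)*(q^4 + 2*q^3 - 3*q^2 - 4*q + 4) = (q - 2)*(q + 2)*(q^3 - 3*q + 2) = (q - 2)*(q - 1)*(q + 2)*(q^2 + q - 2) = (q - 2)*(q - 1)^2*(q + 2)*(q + 2)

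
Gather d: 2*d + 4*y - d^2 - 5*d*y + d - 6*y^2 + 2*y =-d^2 + d*(3 - 5*y) - 6*y^2 + 6*y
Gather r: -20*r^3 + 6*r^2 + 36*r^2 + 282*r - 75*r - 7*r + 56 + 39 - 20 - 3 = -20*r^3 + 42*r^2 + 200*r + 72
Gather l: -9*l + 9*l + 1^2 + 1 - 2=0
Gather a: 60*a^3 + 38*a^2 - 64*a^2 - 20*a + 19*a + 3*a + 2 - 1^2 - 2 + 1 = 60*a^3 - 26*a^2 + 2*a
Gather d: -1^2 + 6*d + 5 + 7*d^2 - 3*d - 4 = 7*d^2 + 3*d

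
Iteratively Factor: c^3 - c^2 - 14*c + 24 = (c + 4)*(c^2 - 5*c + 6) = (c - 3)*(c + 4)*(c - 2)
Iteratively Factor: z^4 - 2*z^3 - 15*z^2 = (z)*(z^3 - 2*z^2 - 15*z) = z*(z + 3)*(z^2 - 5*z) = z*(z - 5)*(z + 3)*(z)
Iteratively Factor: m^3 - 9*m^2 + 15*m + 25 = (m - 5)*(m^2 - 4*m - 5) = (m - 5)^2*(m + 1)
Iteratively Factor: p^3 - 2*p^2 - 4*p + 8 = (p - 2)*(p^2 - 4) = (p - 2)*(p + 2)*(p - 2)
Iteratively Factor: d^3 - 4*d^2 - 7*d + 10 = (d - 5)*(d^2 + d - 2) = (d - 5)*(d - 1)*(d + 2)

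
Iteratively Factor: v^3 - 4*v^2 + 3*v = (v - 1)*(v^2 - 3*v) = (v - 3)*(v - 1)*(v)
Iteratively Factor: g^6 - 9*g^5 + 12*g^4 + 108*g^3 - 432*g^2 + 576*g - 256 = (g - 4)*(g^5 - 5*g^4 - 8*g^3 + 76*g^2 - 128*g + 64) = (g - 4)*(g - 2)*(g^4 - 3*g^3 - 14*g^2 + 48*g - 32) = (g - 4)*(g - 2)*(g - 1)*(g^3 - 2*g^2 - 16*g + 32) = (g - 4)*(g - 2)^2*(g - 1)*(g^2 - 16) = (g - 4)*(g - 2)^2*(g - 1)*(g + 4)*(g - 4)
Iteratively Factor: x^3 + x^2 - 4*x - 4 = (x + 1)*(x^2 - 4) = (x - 2)*(x + 1)*(x + 2)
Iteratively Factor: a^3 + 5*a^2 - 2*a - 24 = (a + 3)*(a^2 + 2*a - 8) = (a + 3)*(a + 4)*(a - 2)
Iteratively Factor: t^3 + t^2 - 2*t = (t)*(t^2 + t - 2) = t*(t - 1)*(t + 2)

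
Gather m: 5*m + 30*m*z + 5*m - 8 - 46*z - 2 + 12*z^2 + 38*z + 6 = m*(30*z + 10) + 12*z^2 - 8*z - 4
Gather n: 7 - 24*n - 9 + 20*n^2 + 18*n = 20*n^2 - 6*n - 2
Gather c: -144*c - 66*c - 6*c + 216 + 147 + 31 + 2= 396 - 216*c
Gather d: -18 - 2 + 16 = -4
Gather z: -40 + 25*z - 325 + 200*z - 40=225*z - 405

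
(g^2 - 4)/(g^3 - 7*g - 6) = (g - 2)/(g^2 - 2*g - 3)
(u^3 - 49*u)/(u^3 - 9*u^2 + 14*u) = (u + 7)/(u - 2)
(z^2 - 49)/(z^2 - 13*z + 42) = (z + 7)/(z - 6)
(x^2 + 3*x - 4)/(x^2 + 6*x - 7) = (x + 4)/(x + 7)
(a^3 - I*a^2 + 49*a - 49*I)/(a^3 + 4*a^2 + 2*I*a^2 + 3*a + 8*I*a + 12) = (a^2 + 49)/(a^2 + a*(4 + 3*I) + 12*I)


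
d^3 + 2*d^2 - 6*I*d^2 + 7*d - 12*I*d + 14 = (d + 2)*(d - 7*I)*(d + I)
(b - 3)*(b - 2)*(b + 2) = b^3 - 3*b^2 - 4*b + 12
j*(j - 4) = j^2 - 4*j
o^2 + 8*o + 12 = (o + 2)*(o + 6)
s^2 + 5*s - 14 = (s - 2)*(s + 7)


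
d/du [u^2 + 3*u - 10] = 2*u + 3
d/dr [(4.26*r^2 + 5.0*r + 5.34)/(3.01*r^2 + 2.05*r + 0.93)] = (-6.317*r^2 - 24.2232*r - 6.297)/(9.0601*r^4 + 12.341*r^3 + 9.8011*r^2 + 3.813*r + 0.8649)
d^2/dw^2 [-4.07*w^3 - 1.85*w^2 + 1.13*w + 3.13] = -24.42*w - 3.7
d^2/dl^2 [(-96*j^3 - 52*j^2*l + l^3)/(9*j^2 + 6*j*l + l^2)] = j^2*(48*j - 50*l)/(81*j^4 + 108*j^3*l + 54*j^2*l^2 + 12*j*l^3 + l^4)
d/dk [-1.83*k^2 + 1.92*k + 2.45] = 1.92 - 3.66*k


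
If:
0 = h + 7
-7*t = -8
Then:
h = -7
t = 8/7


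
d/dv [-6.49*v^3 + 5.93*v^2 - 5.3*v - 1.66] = -19.47*v^2 + 11.86*v - 5.3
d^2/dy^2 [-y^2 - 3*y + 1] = -2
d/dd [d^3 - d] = 3*d^2 - 1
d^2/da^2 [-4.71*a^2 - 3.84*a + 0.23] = -9.42000000000000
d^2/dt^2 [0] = 0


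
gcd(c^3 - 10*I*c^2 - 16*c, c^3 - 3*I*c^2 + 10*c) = c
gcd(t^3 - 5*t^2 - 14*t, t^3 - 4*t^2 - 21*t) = t^2 - 7*t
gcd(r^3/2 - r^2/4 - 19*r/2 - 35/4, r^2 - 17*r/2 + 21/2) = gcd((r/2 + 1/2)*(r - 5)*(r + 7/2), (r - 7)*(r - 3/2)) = 1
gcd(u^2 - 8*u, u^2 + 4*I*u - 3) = 1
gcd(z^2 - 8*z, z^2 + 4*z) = z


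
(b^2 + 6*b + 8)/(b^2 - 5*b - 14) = (b + 4)/(b - 7)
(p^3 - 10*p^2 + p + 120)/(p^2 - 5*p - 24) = p - 5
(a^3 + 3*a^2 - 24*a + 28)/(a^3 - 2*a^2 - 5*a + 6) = (a^3 + 3*a^2 - 24*a + 28)/(a^3 - 2*a^2 - 5*a + 6)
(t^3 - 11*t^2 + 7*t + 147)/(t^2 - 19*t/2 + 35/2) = 2*(t^2 - 4*t - 21)/(2*t - 5)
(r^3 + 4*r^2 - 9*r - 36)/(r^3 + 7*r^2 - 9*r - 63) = (r + 4)/(r + 7)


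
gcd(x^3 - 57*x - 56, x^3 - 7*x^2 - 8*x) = x^2 - 7*x - 8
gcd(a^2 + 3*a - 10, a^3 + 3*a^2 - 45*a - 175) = a + 5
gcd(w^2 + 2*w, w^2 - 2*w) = w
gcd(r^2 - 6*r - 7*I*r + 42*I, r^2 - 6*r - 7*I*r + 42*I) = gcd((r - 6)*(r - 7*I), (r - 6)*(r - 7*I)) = r^2 + r*(-6 - 7*I) + 42*I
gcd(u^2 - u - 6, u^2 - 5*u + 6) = u - 3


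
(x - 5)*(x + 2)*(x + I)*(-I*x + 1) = -I*x^4 + 2*x^3 + 3*I*x^3 - 6*x^2 + 11*I*x^2 - 20*x - 3*I*x - 10*I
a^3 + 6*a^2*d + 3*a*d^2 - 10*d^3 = (a - d)*(a + 2*d)*(a + 5*d)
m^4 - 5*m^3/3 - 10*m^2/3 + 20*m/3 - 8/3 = (m - 2)*(m - 1)*(m - 2/3)*(m + 2)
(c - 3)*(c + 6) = c^2 + 3*c - 18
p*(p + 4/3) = p^2 + 4*p/3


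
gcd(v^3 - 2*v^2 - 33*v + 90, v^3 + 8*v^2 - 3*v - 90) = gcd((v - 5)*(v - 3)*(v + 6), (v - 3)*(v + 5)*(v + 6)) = v^2 + 3*v - 18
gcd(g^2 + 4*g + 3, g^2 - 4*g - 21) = g + 3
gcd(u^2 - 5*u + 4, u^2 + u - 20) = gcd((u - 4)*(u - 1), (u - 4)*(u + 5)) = u - 4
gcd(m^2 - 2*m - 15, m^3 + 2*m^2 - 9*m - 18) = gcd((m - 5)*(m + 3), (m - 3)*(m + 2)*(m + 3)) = m + 3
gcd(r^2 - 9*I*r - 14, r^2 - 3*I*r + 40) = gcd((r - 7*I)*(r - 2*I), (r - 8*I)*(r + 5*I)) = 1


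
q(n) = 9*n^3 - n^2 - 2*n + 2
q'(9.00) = 2167.00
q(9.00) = 6464.00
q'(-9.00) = 2203.00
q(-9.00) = -6622.00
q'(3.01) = 236.60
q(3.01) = 232.36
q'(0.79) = 13.27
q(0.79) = 4.23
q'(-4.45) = 541.57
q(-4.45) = -801.99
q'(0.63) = 7.46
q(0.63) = 2.59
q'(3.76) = 372.20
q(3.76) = 458.76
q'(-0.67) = 11.46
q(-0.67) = 0.18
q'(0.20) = -1.32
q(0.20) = 1.63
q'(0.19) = -1.41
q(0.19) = 1.65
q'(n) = 27*n^2 - 2*n - 2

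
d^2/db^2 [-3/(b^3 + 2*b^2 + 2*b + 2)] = 6*((3*b + 2)*(b^3 + 2*b^2 + 2*b + 2) - (3*b^2 + 4*b + 2)^2)/(b^3 + 2*b^2 + 2*b + 2)^3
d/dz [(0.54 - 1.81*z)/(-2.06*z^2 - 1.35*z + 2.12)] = (-3.7286*z^2 + 2.2248*z - 3.1082)/(4.2436*z^4 + 5.562*z^3 - 6.9119*z^2 - 5.724*z + 4.4944)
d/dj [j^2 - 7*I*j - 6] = 2*j - 7*I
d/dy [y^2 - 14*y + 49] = 2*y - 14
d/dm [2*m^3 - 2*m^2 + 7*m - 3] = 6*m^2 - 4*m + 7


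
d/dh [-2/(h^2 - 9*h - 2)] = 2*(2*h - 9)/(-h^2 + 9*h + 2)^2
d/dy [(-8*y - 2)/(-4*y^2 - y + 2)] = 2*(16*y^2 + 4*y - (4*y + 1)*(8*y + 1) - 8)/(4*y^2 + y - 2)^2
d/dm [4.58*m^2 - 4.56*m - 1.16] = 9.16*m - 4.56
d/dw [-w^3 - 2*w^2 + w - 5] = -3*w^2 - 4*w + 1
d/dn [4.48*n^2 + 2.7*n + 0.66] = 8.96*n + 2.7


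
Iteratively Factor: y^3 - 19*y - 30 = (y - 5)*(y^2 + 5*y + 6) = (y - 5)*(y + 2)*(y + 3)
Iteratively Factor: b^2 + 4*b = (b + 4)*(b)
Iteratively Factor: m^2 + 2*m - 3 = (m + 3)*(m - 1)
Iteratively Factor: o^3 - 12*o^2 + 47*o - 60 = (o - 3)*(o^2 - 9*o + 20) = (o - 5)*(o - 3)*(o - 4)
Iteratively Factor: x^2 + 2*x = (x)*(x + 2)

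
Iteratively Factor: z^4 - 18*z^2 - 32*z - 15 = (z - 5)*(z^3 + 5*z^2 + 7*z + 3) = (z - 5)*(z + 1)*(z^2 + 4*z + 3) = (z - 5)*(z + 1)*(z + 3)*(z + 1)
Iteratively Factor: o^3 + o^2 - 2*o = (o)*(o^2 + o - 2) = o*(o + 2)*(o - 1)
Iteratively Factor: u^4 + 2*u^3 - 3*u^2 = (u + 3)*(u^3 - u^2) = (u - 1)*(u + 3)*(u^2) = u*(u - 1)*(u + 3)*(u)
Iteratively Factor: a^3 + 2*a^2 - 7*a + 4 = (a - 1)*(a^2 + 3*a - 4) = (a - 1)*(a + 4)*(a - 1)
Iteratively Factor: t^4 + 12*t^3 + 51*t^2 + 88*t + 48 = (t + 4)*(t^3 + 8*t^2 + 19*t + 12) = (t + 3)*(t + 4)*(t^2 + 5*t + 4) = (t + 3)*(t + 4)^2*(t + 1)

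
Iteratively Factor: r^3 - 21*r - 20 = (r + 4)*(r^2 - 4*r - 5) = (r - 5)*(r + 4)*(r + 1)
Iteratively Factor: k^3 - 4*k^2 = (k - 4)*(k^2) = k*(k - 4)*(k)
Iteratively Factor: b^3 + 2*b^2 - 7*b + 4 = (b - 1)*(b^2 + 3*b - 4) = (b - 1)^2*(b + 4)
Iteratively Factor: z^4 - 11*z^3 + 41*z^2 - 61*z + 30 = (z - 2)*(z^3 - 9*z^2 + 23*z - 15) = (z - 5)*(z - 2)*(z^2 - 4*z + 3) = (z - 5)*(z - 2)*(z - 1)*(z - 3)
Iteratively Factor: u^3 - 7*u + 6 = (u - 2)*(u^2 + 2*u - 3) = (u - 2)*(u + 3)*(u - 1)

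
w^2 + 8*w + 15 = (w + 3)*(w + 5)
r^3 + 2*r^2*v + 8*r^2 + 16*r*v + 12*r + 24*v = (r + 2)*(r + 6)*(r + 2*v)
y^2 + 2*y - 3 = (y - 1)*(y + 3)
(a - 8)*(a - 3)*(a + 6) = a^3 - 5*a^2 - 42*a + 144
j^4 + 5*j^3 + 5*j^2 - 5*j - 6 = (j - 1)*(j + 1)*(j + 2)*(j + 3)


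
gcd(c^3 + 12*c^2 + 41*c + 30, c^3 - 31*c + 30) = c + 6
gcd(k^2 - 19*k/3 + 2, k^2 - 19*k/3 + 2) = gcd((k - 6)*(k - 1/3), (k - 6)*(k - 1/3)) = k^2 - 19*k/3 + 2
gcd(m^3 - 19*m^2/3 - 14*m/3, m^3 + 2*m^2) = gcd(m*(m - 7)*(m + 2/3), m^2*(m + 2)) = m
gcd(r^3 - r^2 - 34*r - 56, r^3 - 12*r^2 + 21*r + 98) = r^2 - 5*r - 14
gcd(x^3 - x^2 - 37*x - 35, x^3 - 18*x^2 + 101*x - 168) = x - 7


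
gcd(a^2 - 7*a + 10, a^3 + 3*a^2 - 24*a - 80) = a - 5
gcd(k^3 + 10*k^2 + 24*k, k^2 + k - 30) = k + 6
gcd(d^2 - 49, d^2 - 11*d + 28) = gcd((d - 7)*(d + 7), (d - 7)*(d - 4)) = d - 7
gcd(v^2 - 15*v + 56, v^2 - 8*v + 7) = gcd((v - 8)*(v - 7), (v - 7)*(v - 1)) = v - 7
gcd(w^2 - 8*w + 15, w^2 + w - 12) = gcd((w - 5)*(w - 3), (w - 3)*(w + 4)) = w - 3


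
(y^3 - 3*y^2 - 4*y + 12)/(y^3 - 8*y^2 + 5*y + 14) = (y^2 - y - 6)/(y^2 - 6*y - 7)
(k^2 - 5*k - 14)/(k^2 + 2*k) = (k - 7)/k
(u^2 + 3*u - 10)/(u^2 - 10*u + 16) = (u + 5)/(u - 8)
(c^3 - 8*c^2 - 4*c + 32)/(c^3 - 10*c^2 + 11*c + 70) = (c^2 - 10*c + 16)/(c^2 - 12*c + 35)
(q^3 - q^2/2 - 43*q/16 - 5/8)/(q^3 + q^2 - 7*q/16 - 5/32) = 2*(q - 2)/(2*q - 1)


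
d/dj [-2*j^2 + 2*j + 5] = 2 - 4*j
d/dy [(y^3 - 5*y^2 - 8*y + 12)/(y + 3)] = 2*(y^3 + 2*y^2 - 15*y - 18)/(y^2 + 6*y + 9)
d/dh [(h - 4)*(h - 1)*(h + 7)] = 3*h^2 + 4*h - 31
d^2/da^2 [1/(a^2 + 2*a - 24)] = 2*(-a^2 - 2*a + 4*(a + 1)^2 + 24)/(a^2 + 2*a - 24)^3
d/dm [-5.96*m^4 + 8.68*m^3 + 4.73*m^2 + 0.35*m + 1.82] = -23.84*m^3 + 26.04*m^2 + 9.46*m + 0.35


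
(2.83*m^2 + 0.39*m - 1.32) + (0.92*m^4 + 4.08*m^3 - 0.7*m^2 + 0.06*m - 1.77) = 0.92*m^4 + 4.08*m^3 + 2.13*m^2 + 0.45*m - 3.09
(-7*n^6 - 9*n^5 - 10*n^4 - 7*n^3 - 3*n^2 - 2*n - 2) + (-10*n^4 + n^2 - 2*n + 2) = -7*n^6 - 9*n^5 - 20*n^4 - 7*n^3 - 2*n^2 - 4*n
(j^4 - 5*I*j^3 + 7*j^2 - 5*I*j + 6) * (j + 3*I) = j^5 - 2*I*j^4 + 22*j^3 + 16*I*j^2 + 21*j + 18*I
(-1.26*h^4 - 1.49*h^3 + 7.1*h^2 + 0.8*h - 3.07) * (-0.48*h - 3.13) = 0.6048*h^5 + 4.659*h^4 + 1.2557*h^3 - 22.607*h^2 - 1.0304*h + 9.6091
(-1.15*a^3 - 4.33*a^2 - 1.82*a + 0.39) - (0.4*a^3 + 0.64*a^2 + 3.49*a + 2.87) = -1.55*a^3 - 4.97*a^2 - 5.31*a - 2.48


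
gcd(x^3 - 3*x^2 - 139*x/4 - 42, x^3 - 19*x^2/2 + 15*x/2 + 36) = x^2 - 13*x/2 - 12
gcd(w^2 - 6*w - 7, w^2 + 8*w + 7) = w + 1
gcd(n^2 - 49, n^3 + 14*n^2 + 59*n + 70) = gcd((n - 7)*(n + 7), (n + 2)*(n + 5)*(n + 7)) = n + 7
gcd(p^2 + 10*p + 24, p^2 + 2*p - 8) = p + 4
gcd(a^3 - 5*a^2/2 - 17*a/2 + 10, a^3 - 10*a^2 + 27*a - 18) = a - 1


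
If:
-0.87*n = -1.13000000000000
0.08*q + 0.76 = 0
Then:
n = 1.30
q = -9.50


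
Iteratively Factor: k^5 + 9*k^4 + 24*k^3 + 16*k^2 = (k + 4)*(k^4 + 5*k^3 + 4*k^2) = (k + 1)*(k + 4)*(k^3 + 4*k^2) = k*(k + 1)*(k + 4)*(k^2 + 4*k) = k*(k + 1)*(k + 4)^2*(k)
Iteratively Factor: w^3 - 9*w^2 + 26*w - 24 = (w - 2)*(w^2 - 7*w + 12) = (w - 3)*(w - 2)*(w - 4)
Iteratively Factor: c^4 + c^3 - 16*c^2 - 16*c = (c)*(c^3 + c^2 - 16*c - 16) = c*(c + 1)*(c^2 - 16) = c*(c + 1)*(c + 4)*(c - 4)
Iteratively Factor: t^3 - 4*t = (t)*(t^2 - 4) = t*(t - 2)*(t + 2)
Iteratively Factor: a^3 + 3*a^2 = (a)*(a^2 + 3*a) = a^2*(a + 3)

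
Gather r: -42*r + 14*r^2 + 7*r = 14*r^2 - 35*r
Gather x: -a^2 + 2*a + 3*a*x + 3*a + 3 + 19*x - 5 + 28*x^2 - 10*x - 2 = -a^2 + 5*a + 28*x^2 + x*(3*a + 9) - 4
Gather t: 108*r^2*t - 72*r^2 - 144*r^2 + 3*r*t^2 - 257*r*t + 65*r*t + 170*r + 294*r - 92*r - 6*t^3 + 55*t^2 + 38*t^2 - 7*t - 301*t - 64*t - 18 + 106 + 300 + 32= -216*r^2 + 372*r - 6*t^3 + t^2*(3*r + 93) + t*(108*r^2 - 192*r - 372) + 420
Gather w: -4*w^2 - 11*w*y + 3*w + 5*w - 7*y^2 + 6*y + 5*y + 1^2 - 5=-4*w^2 + w*(8 - 11*y) - 7*y^2 + 11*y - 4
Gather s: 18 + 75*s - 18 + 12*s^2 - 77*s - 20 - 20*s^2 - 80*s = -8*s^2 - 82*s - 20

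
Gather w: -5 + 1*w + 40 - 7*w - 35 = -6*w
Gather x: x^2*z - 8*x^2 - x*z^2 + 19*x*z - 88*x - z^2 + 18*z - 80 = x^2*(z - 8) + x*(-z^2 + 19*z - 88) - z^2 + 18*z - 80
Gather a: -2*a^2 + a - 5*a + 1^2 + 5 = -2*a^2 - 4*a + 6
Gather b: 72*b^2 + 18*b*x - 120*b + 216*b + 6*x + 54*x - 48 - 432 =72*b^2 + b*(18*x + 96) + 60*x - 480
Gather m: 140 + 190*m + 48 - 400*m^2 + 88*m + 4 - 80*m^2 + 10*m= -480*m^2 + 288*m + 192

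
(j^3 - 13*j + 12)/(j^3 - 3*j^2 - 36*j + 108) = (j^2 + 3*j - 4)/(j^2 - 36)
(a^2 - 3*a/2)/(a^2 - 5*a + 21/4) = 2*a/(2*a - 7)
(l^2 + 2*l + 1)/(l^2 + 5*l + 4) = (l + 1)/(l + 4)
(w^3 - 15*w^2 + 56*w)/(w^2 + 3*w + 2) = w*(w^2 - 15*w + 56)/(w^2 + 3*w + 2)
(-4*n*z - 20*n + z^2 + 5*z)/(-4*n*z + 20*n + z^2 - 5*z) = (z + 5)/(z - 5)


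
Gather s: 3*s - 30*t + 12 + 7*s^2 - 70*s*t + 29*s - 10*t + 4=7*s^2 + s*(32 - 70*t) - 40*t + 16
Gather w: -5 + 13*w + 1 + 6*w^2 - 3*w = 6*w^2 + 10*w - 4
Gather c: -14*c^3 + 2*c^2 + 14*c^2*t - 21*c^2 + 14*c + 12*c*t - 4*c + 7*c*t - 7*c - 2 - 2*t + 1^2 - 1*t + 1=-14*c^3 + c^2*(14*t - 19) + c*(19*t + 3) - 3*t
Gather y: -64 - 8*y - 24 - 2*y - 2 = -10*y - 90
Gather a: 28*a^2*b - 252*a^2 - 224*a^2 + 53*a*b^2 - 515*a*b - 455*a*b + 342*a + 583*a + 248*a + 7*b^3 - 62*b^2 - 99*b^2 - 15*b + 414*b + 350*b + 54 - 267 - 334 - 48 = a^2*(28*b - 476) + a*(53*b^2 - 970*b + 1173) + 7*b^3 - 161*b^2 + 749*b - 595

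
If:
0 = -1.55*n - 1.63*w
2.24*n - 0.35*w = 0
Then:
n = 0.00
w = 0.00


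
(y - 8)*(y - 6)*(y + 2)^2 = y^4 - 10*y^3 - 4*y^2 + 136*y + 192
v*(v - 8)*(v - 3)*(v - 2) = v^4 - 13*v^3 + 46*v^2 - 48*v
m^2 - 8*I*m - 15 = (m - 5*I)*(m - 3*I)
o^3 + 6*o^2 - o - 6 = (o - 1)*(o + 1)*(o + 6)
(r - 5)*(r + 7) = r^2 + 2*r - 35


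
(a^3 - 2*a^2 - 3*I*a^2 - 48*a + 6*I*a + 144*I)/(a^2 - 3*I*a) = a - 2 - 48/a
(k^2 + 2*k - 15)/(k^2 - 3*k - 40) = (k - 3)/(k - 8)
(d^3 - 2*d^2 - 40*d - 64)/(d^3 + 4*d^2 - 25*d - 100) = (d^2 - 6*d - 16)/(d^2 - 25)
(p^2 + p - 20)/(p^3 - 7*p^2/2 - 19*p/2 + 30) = 2*(p + 5)/(2*p^2 + p - 15)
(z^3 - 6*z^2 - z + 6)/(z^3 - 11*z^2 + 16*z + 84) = (z^2 - 1)/(z^2 - 5*z - 14)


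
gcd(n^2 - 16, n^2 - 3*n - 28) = n + 4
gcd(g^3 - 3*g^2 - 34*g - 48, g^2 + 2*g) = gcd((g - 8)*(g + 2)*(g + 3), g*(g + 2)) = g + 2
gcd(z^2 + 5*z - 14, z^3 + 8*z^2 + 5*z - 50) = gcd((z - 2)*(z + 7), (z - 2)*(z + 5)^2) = z - 2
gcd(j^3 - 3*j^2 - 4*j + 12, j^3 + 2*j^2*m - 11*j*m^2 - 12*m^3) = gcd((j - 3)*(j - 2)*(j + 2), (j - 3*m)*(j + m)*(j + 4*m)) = 1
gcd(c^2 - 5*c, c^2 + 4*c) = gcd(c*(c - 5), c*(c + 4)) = c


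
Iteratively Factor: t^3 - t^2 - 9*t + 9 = (t + 3)*(t^2 - 4*t + 3) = (t - 1)*(t + 3)*(t - 3)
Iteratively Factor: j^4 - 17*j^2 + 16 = (j - 4)*(j^3 + 4*j^2 - j - 4) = (j - 4)*(j + 1)*(j^2 + 3*j - 4) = (j - 4)*(j - 1)*(j + 1)*(j + 4)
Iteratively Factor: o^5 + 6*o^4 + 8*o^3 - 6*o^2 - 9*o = (o + 1)*(o^4 + 5*o^3 + 3*o^2 - 9*o) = o*(o + 1)*(o^3 + 5*o^2 + 3*o - 9) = o*(o + 1)*(o + 3)*(o^2 + 2*o - 3) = o*(o + 1)*(o + 3)^2*(o - 1)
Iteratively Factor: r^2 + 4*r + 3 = (r + 1)*(r + 3)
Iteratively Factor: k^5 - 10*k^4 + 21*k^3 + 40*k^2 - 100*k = (k - 5)*(k^4 - 5*k^3 - 4*k^2 + 20*k) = k*(k - 5)*(k^3 - 5*k^2 - 4*k + 20) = k*(k - 5)*(k - 2)*(k^2 - 3*k - 10) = k*(k - 5)*(k - 2)*(k + 2)*(k - 5)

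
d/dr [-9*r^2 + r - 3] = 1 - 18*r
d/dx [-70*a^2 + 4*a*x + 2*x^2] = 4*a + 4*x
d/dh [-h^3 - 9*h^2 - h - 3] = -3*h^2 - 18*h - 1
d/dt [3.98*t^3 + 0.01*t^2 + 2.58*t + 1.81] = 11.94*t^2 + 0.02*t + 2.58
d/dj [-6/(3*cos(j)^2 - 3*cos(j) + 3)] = 2*(1 - 2*cos(j))*sin(j)/(sin(j)^2 + cos(j) - 2)^2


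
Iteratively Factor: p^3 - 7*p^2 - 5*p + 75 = (p + 3)*(p^2 - 10*p + 25) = (p - 5)*(p + 3)*(p - 5)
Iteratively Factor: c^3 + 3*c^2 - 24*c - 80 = (c + 4)*(c^2 - c - 20) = (c - 5)*(c + 4)*(c + 4)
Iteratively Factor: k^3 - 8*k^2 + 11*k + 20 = (k - 4)*(k^2 - 4*k - 5) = (k - 4)*(k + 1)*(k - 5)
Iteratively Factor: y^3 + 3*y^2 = (y)*(y^2 + 3*y) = y*(y + 3)*(y)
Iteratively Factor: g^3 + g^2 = (g)*(g^2 + g) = g^2*(g + 1)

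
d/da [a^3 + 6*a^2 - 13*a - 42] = 3*a^2 + 12*a - 13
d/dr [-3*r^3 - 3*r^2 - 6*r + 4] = -9*r^2 - 6*r - 6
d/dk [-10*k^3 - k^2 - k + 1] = -30*k^2 - 2*k - 1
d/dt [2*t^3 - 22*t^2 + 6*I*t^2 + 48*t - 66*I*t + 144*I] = 6*t^2 + t*(-44 + 12*I) + 48 - 66*I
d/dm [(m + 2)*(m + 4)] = 2*m + 6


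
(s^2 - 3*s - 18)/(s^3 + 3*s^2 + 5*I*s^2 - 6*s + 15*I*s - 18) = (s - 6)/(s^2 + 5*I*s - 6)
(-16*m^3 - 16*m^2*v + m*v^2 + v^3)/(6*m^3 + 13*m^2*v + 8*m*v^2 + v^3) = (-16*m^2 + v^2)/(6*m^2 + 7*m*v + v^2)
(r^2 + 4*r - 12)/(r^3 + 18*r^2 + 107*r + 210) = (r - 2)/(r^2 + 12*r + 35)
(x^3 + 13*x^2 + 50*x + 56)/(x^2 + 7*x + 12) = (x^2 + 9*x + 14)/(x + 3)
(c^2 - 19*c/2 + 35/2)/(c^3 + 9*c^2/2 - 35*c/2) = (c - 7)/(c*(c + 7))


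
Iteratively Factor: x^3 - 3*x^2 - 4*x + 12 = (x + 2)*(x^2 - 5*x + 6) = (x - 3)*(x + 2)*(x - 2)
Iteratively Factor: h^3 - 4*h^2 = (h)*(h^2 - 4*h) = h^2*(h - 4)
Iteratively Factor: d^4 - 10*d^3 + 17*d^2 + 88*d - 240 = (d - 4)*(d^3 - 6*d^2 - 7*d + 60) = (d - 4)^2*(d^2 - 2*d - 15) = (d - 4)^2*(d + 3)*(d - 5)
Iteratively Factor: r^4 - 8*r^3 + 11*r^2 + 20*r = (r + 1)*(r^3 - 9*r^2 + 20*r) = (r - 5)*(r + 1)*(r^2 - 4*r) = (r - 5)*(r - 4)*(r + 1)*(r)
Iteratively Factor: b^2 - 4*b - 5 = (b + 1)*(b - 5)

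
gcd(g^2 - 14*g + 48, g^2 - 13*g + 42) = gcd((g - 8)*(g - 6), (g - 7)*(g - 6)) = g - 6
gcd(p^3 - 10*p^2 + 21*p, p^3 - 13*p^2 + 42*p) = p^2 - 7*p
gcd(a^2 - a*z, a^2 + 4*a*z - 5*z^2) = -a + z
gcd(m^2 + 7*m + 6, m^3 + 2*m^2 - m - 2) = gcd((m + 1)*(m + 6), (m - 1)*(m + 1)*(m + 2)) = m + 1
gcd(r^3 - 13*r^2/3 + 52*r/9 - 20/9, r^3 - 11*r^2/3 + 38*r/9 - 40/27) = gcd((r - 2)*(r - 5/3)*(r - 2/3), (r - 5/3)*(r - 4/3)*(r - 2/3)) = r^2 - 7*r/3 + 10/9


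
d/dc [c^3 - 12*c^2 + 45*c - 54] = 3*c^2 - 24*c + 45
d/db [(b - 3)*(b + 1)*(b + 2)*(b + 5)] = 4*b^3 + 15*b^2 - 14*b - 41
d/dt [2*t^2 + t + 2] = 4*t + 1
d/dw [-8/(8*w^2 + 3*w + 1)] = 8*(16*w + 3)/(8*w^2 + 3*w + 1)^2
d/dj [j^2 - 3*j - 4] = 2*j - 3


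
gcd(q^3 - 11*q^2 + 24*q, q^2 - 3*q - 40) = q - 8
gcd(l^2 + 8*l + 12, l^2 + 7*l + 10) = l + 2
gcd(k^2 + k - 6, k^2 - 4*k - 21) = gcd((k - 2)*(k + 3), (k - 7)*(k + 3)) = k + 3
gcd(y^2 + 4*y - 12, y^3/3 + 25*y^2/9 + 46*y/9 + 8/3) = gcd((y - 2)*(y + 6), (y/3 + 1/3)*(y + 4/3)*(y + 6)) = y + 6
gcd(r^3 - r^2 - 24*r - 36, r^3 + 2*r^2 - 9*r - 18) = r^2 + 5*r + 6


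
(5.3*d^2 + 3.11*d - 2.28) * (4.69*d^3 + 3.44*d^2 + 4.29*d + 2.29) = 24.857*d^5 + 32.8179*d^4 + 22.7422*d^3 + 17.6357*d^2 - 2.6593*d - 5.2212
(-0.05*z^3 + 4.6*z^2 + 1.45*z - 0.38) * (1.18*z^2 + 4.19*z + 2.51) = -0.059*z^5 + 5.2185*z^4 + 20.8595*z^3 + 17.1731*z^2 + 2.0473*z - 0.9538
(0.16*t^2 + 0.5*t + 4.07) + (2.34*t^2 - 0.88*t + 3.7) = 2.5*t^2 - 0.38*t + 7.77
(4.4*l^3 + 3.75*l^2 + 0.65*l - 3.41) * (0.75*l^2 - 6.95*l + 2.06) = 3.3*l^5 - 27.7675*l^4 - 16.511*l^3 + 0.65*l^2 + 25.0385*l - 7.0246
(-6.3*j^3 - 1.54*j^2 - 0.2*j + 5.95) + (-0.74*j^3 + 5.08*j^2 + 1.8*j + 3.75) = -7.04*j^3 + 3.54*j^2 + 1.6*j + 9.7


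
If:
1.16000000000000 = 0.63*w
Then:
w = 1.84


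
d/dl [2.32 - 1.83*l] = -1.83000000000000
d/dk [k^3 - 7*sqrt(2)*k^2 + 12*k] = 3*k^2 - 14*sqrt(2)*k + 12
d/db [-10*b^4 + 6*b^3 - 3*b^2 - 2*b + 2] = -40*b^3 + 18*b^2 - 6*b - 2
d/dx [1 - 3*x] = -3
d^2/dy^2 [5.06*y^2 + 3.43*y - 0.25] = 10.1200000000000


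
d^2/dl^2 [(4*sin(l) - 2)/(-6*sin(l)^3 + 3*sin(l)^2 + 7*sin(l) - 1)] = 2*(288*sin(l)^7 - 432*sin(l)^6 + 120*sin(l)^5 + 498*sin(l)^4 - 465*sin(l)^3 - 101*sin(l)^2 + 49*sin(l) + 76)/(6*sin(l)^3 - 3*sin(l)^2 - 7*sin(l) + 1)^3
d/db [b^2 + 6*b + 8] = 2*b + 6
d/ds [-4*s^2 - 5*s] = -8*s - 5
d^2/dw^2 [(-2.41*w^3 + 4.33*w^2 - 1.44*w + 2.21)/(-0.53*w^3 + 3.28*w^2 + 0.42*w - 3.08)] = (5.94649400000002*w^6 + 5.64577199999991*w^5 - 75.4614*w^4 + 253.525024*w^3 - 449.078388*w^2 + 227.836728*w - 123.858952)/(0.148877*w^9 - 2.764056*w^8 + 16.751922*w^7 - 28.311268*w^6 - 45.40074*w^5 + 93.558192*w^4 + 40.467336*w^3 - 91.71624*w^2 - 11.952864*w + 29.218112)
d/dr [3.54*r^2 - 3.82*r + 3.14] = 7.08*r - 3.82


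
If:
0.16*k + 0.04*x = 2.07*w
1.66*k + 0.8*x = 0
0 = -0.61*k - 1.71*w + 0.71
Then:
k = 1.05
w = 0.04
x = -2.19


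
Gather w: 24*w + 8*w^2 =8*w^2 + 24*w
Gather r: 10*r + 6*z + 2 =10*r + 6*z + 2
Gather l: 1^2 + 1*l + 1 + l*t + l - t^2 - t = l*(t + 2) - t^2 - t + 2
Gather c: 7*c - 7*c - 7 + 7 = 0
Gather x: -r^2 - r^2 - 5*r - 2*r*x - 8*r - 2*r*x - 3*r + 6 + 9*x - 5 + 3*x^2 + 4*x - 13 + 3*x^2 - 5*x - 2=-2*r^2 - 16*r + 6*x^2 + x*(8 - 4*r) - 14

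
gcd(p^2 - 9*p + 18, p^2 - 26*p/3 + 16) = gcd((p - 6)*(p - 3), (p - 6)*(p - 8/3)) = p - 6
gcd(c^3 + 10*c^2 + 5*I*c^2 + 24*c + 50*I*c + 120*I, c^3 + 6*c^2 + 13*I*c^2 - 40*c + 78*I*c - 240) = c^2 + c*(6 + 5*I) + 30*I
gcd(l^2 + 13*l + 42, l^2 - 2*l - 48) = l + 6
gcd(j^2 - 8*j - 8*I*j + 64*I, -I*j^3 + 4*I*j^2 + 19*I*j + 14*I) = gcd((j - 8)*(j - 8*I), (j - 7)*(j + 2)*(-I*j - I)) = 1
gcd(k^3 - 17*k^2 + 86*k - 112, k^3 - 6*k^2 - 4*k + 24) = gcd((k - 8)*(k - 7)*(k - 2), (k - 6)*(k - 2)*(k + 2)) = k - 2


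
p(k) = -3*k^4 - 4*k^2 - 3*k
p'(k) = -12*k^3 - 8*k - 3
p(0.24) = -0.96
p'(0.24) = -5.09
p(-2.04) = -62.48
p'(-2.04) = 115.20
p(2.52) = -153.94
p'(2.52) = -215.20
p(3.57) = -548.99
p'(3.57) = -577.55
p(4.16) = -980.15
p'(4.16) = -900.18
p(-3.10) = -306.20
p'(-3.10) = 379.29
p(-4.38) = -1167.72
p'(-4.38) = 1040.37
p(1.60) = -34.70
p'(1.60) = -64.95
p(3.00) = -288.00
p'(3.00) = -351.00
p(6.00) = -4050.00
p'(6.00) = -2643.00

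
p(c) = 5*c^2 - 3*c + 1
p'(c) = 10*c - 3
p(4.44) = 86.25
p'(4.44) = 41.40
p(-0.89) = 7.63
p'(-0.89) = -11.90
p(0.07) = 0.81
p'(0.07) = -2.30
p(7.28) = 244.15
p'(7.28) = 69.80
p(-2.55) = 41.16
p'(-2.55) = -28.50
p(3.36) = 47.37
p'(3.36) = 30.60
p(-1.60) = 18.60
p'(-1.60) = -19.00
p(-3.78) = 83.78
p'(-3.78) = -40.80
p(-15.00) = 1171.00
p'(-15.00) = -153.00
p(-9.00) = 433.00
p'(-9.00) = -93.00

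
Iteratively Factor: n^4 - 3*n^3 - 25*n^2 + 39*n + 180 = (n + 3)*(n^3 - 6*n^2 - 7*n + 60) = (n - 4)*(n + 3)*(n^2 - 2*n - 15) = (n - 5)*(n - 4)*(n + 3)*(n + 3)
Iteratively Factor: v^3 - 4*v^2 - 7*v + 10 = (v - 5)*(v^2 + v - 2) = (v - 5)*(v - 1)*(v + 2)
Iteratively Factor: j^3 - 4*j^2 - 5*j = (j - 5)*(j^2 + j) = (j - 5)*(j + 1)*(j)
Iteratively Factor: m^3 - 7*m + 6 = (m - 1)*(m^2 + m - 6) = (m - 1)*(m + 3)*(m - 2)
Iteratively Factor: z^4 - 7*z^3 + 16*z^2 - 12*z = (z)*(z^3 - 7*z^2 + 16*z - 12) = z*(z - 2)*(z^2 - 5*z + 6) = z*(z - 3)*(z - 2)*(z - 2)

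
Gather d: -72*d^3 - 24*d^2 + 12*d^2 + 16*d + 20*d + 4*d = -72*d^3 - 12*d^2 + 40*d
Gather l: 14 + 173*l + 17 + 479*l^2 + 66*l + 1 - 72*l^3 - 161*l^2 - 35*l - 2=-72*l^3 + 318*l^2 + 204*l + 30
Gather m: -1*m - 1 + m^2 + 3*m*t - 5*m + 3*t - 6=m^2 + m*(3*t - 6) + 3*t - 7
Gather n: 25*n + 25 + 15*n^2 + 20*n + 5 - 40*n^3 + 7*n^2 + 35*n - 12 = -40*n^3 + 22*n^2 + 80*n + 18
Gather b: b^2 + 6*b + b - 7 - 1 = b^2 + 7*b - 8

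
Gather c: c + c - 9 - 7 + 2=2*c - 14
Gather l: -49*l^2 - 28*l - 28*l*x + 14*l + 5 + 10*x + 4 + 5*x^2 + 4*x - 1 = -49*l^2 + l*(-28*x - 14) + 5*x^2 + 14*x + 8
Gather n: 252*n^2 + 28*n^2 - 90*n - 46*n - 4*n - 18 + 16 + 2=280*n^2 - 140*n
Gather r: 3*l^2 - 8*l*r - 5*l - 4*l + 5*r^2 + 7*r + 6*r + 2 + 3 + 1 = 3*l^2 - 9*l + 5*r^2 + r*(13 - 8*l) + 6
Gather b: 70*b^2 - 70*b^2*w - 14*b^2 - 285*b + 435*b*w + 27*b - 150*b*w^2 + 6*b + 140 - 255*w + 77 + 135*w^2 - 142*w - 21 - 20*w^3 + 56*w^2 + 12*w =b^2*(56 - 70*w) + b*(-150*w^2 + 435*w - 252) - 20*w^3 + 191*w^2 - 385*w + 196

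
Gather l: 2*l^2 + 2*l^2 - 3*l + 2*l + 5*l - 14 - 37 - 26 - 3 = 4*l^2 + 4*l - 80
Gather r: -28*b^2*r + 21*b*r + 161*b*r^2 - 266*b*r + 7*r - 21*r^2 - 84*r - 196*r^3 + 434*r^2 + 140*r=-196*r^3 + r^2*(161*b + 413) + r*(-28*b^2 - 245*b + 63)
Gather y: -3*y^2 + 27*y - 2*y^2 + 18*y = -5*y^2 + 45*y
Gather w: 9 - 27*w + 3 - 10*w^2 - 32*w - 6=-10*w^2 - 59*w + 6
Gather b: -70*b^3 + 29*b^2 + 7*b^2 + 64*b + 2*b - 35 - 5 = -70*b^3 + 36*b^2 + 66*b - 40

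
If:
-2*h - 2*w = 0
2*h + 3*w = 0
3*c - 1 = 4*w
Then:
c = 1/3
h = 0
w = 0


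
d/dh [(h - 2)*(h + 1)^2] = 3*h^2 - 3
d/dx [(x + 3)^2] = 2*x + 6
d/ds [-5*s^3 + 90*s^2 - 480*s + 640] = -15*s^2 + 180*s - 480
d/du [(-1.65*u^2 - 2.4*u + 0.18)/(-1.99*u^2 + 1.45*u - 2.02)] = (-7.1685*u^2 + 7.3824*u + 4.587)/(3.9601*u^4 - 5.771*u^3 + 10.1421*u^2 - 5.858*u + 4.0804)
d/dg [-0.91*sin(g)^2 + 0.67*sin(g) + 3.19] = (0.67 - 1.82*sin(g))*cos(g)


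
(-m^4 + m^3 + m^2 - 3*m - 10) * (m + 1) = -m^5 + 2*m^3 - 2*m^2 - 13*m - 10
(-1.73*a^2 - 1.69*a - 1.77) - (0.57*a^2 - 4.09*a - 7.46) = -2.3*a^2 + 2.4*a + 5.69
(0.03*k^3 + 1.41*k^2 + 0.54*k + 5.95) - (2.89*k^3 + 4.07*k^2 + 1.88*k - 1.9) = -2.86*k^3 - 2.66*k^2 - 1.34*k + 7.85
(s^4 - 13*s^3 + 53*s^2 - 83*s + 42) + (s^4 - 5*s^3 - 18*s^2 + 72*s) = 2*s^4 - 18*s^3 + 35*s^2 - 11*s + 42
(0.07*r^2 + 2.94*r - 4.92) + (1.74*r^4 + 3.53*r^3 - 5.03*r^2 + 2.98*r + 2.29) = 1.74*r^4 + 3.53*r^3 - 4.96*r^2 + 5.92*r - 2.63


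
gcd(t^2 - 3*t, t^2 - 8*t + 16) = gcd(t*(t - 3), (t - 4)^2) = 1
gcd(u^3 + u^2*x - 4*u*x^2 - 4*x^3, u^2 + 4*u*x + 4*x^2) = u + 2*x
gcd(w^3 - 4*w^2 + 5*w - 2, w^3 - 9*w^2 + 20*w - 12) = w^2 - 3*w + 2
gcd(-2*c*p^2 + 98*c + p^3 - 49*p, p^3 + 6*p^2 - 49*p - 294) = p^2 - 49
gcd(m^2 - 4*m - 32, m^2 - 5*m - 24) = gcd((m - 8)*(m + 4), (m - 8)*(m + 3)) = m - 8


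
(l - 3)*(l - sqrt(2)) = l^2 - 3*l - sqrt(2)*l + 3*sqrt(2)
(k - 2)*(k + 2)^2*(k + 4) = k^4 + 6*k^3 + 4*k^2 - 24*k - 32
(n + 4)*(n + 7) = n^2 + 11*n + 28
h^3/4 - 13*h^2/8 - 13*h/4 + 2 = (h/4 + 1/2)*(h - 8)*(h - 1/2)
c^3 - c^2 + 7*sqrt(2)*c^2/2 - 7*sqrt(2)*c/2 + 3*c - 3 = (c - 1)*(c + sqrt(2)/2)*(c + 3*sqrt(2))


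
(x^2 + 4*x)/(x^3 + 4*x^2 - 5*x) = (x + 4)/(x^2 + 4*x - 5)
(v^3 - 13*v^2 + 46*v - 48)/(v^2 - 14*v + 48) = (v^2 - 5*v + 6)/(v - 6)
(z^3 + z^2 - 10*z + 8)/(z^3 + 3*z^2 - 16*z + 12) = (z + 4)/(z + 6)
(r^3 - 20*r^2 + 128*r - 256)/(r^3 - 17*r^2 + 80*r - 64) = (r - 4)/(r - 1)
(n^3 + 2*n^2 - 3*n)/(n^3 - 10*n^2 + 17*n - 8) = n*(n + 3)/(n^2 - 9*n + 8)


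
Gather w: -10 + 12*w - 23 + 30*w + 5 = 42*w - 28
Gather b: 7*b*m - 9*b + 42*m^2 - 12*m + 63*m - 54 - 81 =b*(7*m - 9) + 42*m^2 + 51*m - 135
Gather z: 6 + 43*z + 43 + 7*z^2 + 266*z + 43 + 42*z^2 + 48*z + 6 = 49*z^2 + 357*z + 98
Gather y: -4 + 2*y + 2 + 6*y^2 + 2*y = 6*y^2 + 4*y - 2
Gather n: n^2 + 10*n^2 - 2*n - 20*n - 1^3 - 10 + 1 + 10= 11*n^2 - 22*n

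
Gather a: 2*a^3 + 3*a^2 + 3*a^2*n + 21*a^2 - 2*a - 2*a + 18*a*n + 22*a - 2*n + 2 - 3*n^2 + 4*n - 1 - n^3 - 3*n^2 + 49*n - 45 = 2*a^3 + a^2*(3*n + 24) + a*(18*n + 18) - n^3 - 6*n^2 + 51*n - 44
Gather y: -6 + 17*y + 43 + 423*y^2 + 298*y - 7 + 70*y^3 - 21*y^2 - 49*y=70*y^3 + 402*y^2 + 266*y + 30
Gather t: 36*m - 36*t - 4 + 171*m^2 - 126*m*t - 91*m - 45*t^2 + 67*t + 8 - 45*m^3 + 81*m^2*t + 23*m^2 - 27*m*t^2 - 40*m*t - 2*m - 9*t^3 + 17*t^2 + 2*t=-45*m^3 + 194*m^2 - 57*m - 9*t^3 + t^2*(-27*m - 28) + t*(81*m^2 - 166*m + 33) + 4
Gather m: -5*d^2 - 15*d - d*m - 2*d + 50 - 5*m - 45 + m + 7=-5*d^2 - 17*d + m*(-d - 4) + 12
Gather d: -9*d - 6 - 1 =-9*d - 7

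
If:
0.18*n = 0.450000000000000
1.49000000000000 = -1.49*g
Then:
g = -1.00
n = 2.50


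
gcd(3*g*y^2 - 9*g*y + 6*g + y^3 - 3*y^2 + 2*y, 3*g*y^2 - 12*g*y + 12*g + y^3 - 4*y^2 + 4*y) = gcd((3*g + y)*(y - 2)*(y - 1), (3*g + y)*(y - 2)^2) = 3*g*y - 6*g + y^2 - 2*y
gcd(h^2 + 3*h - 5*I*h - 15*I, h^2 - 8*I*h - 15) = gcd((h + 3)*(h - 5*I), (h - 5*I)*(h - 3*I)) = h - 5*I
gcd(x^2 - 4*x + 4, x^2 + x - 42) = 1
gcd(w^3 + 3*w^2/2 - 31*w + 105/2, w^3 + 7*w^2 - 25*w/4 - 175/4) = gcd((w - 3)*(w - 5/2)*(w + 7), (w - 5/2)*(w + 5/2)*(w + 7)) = w^2 + 9*w/2 - 35/2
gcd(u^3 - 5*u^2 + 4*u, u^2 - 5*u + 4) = u^2 - 5*u + 4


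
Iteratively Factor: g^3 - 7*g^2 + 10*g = (g)*(g^2 - 7*g + 10) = g*(g - 2)*(g - 5)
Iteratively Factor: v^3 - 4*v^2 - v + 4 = (v + 1)*(v^2 - 5*v + 4) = (v - 1)*(v + 1)*(v - 4)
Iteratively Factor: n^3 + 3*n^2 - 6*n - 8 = (n + 4)*(n^2 - n - 2) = (n - 2)*(n + 4)*(n + 1)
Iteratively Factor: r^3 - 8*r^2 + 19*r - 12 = (r - 3)*(r^2 - 5*r + 4) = (r - 3)*(r - 1)*(r - 4)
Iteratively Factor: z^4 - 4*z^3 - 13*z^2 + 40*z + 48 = (z + 3)*(z^3 - 7*z^2 + 8*z + 16) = (z + 1)*(z + 3)*(z^2 - 8*z + 16) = (z - 4)*(z + 1)*(z + 3)*(z - 4)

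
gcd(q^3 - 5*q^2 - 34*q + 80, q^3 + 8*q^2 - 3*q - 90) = q + 5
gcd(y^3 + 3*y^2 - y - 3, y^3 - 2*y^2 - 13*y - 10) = y + 1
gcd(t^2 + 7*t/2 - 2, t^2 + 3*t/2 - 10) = t + 4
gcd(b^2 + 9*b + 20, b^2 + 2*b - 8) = b + 4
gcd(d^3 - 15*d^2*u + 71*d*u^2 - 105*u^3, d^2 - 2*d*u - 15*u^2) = -d + 5*u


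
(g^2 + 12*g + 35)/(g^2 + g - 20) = (g + 7)/(g - 4)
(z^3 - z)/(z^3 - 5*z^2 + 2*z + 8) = z*(z - 1)/(z^2 - 6*z + 8)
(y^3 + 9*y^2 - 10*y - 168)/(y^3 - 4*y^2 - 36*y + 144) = (y + 7)/(y - 6)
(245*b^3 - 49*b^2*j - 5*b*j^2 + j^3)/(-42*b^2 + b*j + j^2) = (-35*b^2 + 12*b*j - j^2)/(6*b - j)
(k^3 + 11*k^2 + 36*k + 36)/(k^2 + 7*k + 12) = (k^2 + 8*k + 12)/(k + 4)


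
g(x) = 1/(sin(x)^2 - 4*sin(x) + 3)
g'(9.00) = -1.25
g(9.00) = 0.66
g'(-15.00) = -0.11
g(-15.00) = 0.17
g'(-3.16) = -0.46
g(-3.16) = 0.34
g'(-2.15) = -0.06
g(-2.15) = 0.14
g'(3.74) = -0.14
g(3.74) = 0.18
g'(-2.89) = -0.26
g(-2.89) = 0.25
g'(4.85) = 0.01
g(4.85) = 0.13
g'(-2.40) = -0.10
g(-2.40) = 0.16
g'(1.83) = -114.81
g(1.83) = 14.72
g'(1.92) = -46.92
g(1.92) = 8.04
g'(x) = (-2*sin(x)*cos(x) + 4*cos(x))/(sin(x)^2 - 4*sin(x) + 3)^2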